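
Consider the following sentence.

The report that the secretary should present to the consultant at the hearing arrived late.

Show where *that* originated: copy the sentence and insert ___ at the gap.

The filler 'that' is interpreted as the direct object of 'present'. The gap is right after 'present'.

The report that the secretary should present ___ to the consultant at the hearing arrived late.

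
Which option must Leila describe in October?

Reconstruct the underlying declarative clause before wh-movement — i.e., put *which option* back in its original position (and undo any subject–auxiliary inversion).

'which option' functions as the direct object of 'describe'. Fronting leaves a gap immediately after 'describe':
Which option must Leila describe ___ in October?

Leila must describe which option in October.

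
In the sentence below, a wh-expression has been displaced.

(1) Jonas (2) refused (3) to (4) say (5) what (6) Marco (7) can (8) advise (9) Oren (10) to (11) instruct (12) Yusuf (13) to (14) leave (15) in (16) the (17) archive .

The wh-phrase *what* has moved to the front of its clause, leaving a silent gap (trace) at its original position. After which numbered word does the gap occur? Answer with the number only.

14

Underlying clause: Marco can advise Oren to instruct Yusuf to leave what in the archive.
'what' functions as the direct object of 'leave'. Fronting leaves a gap immediately after 'leave':
Jonas refused to say what Marco can advise Oren to instruct Yusuf to leave ___ in the archive.
'leave' is word 14.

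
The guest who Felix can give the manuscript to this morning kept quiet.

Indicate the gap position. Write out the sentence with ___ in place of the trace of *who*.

The filler 'who' is interpreted as the object of the preposition 'to' (recipient of 'give'). The gap is right after 'to'.

The guest who Felix can give the manuscript to ___ this morning kept quiet.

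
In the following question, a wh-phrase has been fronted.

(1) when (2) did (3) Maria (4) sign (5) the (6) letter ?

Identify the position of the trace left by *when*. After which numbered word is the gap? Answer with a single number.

6

Underlying clause: Maria did sign the letter when.
'when' functions as the temporal adjunct. Wh-movement fronts it, leaving a gap right after 'letter':
When did Maria sign the letter ___?
'letter' is word 6.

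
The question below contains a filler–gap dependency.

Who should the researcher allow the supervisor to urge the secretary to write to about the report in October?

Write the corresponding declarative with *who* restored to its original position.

The researcher should allow the supervisor to urge the secretary to write to who about the report in October.

'who' functions as the object of the preposition 'to'. Wh-movement fronts it, leaving a gap right after 'to':
Who should the researcher allow the supervisor to urge the secretary to write to ___ about the report in October?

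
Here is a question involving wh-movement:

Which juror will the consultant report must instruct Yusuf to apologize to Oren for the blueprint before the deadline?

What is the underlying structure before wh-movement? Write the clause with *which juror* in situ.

The filler 'which juror' is interpreted as the subject of the clause embedded under 'report'. Fronting leaves a gap immediately after 'report':
Which juror will the consultant report ___ must instruct Yusuf to apologize to Oren for the blueprint before the deadline?

The consultant will report which juror must instruct Yusuf to apologize to Oren for the blueprint before the deadline.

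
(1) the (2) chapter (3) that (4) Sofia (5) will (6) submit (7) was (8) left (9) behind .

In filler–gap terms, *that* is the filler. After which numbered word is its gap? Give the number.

'that' functions as the direct object of 'submit'. Fronting leaves a gap immediately after 'submit':
The chapter that Sofia will submit ___ was left behind.
'submit' is word 6.

6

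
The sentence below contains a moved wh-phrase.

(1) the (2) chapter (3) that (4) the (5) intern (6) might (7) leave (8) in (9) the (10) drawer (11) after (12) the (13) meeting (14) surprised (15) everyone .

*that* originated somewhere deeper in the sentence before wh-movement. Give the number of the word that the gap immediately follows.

7

'that' is the direct object of 'leave'. Fronting leaves a gap immediately after 'leave':
The chapter that the intern might leave ___ in the drawer after the meeting surprised everyone.
'leave' is word 7.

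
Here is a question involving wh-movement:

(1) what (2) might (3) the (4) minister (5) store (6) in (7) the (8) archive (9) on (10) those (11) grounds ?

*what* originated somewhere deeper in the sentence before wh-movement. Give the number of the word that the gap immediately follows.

5

Before movement: The minister might store what in the archive on those grounds.
'what' is the direct object of 'store'. Wh-movement fronts it, leaving a gap right after 'store':
What might the minister store ___ in the archive on those grounds?
'store' is word 5.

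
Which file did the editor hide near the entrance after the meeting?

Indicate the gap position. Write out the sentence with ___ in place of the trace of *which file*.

Which file did the editor hide ___ near the entrance after the meeting?

Underlying clause: The editor did hide which file near the entrance after the meeting.
'which file' functions as the direct object of 'hide'. The gap is right after 'hide'.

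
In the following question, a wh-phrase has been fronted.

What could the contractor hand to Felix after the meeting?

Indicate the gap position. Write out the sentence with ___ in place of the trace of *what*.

What could the contractor hand ___ to Felix after the meeting?

Before movement: The contractor could hand what to Felix after the meeting.
'what' functions as the direct object of 'hand'. The gap is right after 'hand'.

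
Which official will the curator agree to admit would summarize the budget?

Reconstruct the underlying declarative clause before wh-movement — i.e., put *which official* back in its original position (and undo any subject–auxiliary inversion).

'which official' is the subject of the clause embedded under 'admit'. It moves to the left edge, and the trace sits right after 'admit':
Which official will the curator agree to admit ___ would summarize the budget?

The curator will agree to admit which official would summarize the budget.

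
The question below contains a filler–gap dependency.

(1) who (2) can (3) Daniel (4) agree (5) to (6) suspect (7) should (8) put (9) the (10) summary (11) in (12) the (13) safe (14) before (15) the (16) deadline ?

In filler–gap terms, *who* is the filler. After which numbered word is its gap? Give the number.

6

Pre-movement form: Daniel can agree to suspect who should put the summary in the safe before the deadline.
'who' functions as the subject of the clause embedded under 'suspect'. It moves to the left edge, and the trace sits right after 'suspect':
Who can Daniel agree to suspect ___ should put the summary in the safe before the deadline?
'suspect' is word 6.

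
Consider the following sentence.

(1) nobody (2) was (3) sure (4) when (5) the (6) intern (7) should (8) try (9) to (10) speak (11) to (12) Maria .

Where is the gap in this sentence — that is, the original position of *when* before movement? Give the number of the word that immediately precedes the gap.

12

Before movement: The intern should try to speak to Maria when.
The filler 'when' is interpreted as the temporal adjunct. Fronting leaves a gap immediately after 'Maria':
Nobody was sure when the intern should try to speak to Maria ___.
'Maria' is word 12.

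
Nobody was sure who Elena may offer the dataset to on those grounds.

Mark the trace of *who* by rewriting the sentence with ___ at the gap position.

Nobody was sure who Elena may offer the dataset to ___ on those grounds.

Underlying clause: Elena may offer the dataset to who on those grounds.
'who' functions as the object of the preposition 'to' (recipient of 'offer'). The gap is right after 'to'.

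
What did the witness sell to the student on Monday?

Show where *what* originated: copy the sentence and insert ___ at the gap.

In situ: The witness did sell what to the student on Monday.
'what' functions as the direct object of 'sell'. The gap is right after 'sell'.

What did the witness sell ___ to the student on Monday?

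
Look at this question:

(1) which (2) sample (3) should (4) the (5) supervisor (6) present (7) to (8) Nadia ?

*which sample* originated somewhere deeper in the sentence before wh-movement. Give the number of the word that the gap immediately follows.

In situ: The supervisor should present which sample to Nadia.
'which sample' functions as the direct object of 'present'. It moves to the left edge, and the trace sits right after 'present':
Which sample should the supervisor present ___ to Nadia?
'present' is word 6.

6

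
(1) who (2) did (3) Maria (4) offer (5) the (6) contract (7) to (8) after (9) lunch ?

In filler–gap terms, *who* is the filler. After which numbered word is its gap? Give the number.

Before movement: Maria did offer the contract to who after lunch.
The filler 'who' is interpreted as the object of the preposition 'to' (recipient of 'offer'). Wh-movement fronts it, leaving a gap right after 'to':
Who did Maria offer the contract to ___ after lunch?
'to' is word 7.

7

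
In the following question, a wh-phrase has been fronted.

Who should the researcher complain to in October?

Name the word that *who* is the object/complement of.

to

Before movement: The researcher should complain to who in October.
'who' is the object of the preposition 'to'. Fronting leaves a gap immediately after 'to':
Who should the researcher complain to ___ in October?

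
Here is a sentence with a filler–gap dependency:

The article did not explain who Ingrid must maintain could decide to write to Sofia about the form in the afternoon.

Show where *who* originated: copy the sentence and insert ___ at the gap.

The article did not explain who Ingrid must maintain ___ could decide to write to Sofia about the form in the afternoon.

Before movement: Ingrid must maintain who could decide to write to Sofia about the form in the afternoon.
'who' is the subject of the clause embedded under 'maintain'. The gap is right after 'maintain'.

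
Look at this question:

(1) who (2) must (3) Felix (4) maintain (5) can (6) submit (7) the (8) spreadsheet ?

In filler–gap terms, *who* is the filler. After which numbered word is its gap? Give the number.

4

Before movement: Felix must maintain who can submit the spreadsheet.
'who' is the subject of the clause embedded under 'maintain'. It moves to the left edge, and the trace sits right after 'maintain':
Who must Felix maintain ___ can submit the spreadsheet?
'maintain' is word 4.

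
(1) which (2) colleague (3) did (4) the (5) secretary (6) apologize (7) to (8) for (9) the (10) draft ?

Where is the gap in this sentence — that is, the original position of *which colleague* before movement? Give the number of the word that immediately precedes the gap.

7

Underlying clause: The secretary did apologize to which colleague for the draft.
'which colleague' functions as the object of the preposition 'to'. It moves to the left edge, and the trace sits right after 'to':
Which colleague did the secretary apologize to ___ for the draft?
'to' is word 7.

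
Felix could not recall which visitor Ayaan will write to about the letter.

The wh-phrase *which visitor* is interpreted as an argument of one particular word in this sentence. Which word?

In situ: Ayaan will write to which visitor about the letter.
The filler 'which visitor' is interpreted as the object of the preposition 'to'. Fronting leaves a gap immediately after 'to':
Felix could not recall which visitor Ayaan will write to ___ about the letter.

to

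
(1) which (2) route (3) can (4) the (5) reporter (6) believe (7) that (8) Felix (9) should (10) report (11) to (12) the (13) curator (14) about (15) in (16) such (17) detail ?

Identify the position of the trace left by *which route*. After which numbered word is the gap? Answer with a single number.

Underlying clause: The reporter can believe that Felix should report to the curator about which route in such detail.
'which route' functions as the object of the preposition 'about'. Wh-movement fronts it, leaving a gap right after 'about':
Which route can the reporter believe that Felix should report to the curator about ___ in such detail?
'about' is word 14.

14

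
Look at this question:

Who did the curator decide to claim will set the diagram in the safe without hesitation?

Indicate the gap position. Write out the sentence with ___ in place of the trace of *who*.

In situ: The curator did decide to claim who will set the diagram in the safe without hesitation.
'who' functions as the subject of the clause embedded under 'claim'. The gap is right after 'claim'.

Who did the curator decide to claim ___ will set the diagram in the safe without hesitation?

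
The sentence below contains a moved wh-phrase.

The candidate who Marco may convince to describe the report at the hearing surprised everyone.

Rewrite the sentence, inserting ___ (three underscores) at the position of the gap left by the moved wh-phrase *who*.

'who' is the direct object of 'convince'. The gap is right after 'convince'.

The candidate who Marco may convince ___ to describe the report at the hearing surprised everyone.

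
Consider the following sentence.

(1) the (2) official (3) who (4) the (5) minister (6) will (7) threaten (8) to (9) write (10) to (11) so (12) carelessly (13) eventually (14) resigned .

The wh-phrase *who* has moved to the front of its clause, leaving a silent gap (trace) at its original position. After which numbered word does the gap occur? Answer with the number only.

The filler 'who' is interpreted as the object of the preposition 'to'. Wh-movement fronts it, leaving a gap right after 'to':
The official who the minister will threaten to write to ___ so carelessly eventually resigned.
'to' is word 10.

10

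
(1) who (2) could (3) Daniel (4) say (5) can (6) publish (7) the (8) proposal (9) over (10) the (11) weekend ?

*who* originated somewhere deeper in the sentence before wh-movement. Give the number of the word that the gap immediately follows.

In situ: Daniel could say who can publish the proposal over the weekend.
'who' is the subject of the clause embedded under 'say'. Wh-movement fronts it, leaving a gap right after 'say':
Who could Daniel say ___ can publish the proposal over the weekend?
'say' is word 4.

4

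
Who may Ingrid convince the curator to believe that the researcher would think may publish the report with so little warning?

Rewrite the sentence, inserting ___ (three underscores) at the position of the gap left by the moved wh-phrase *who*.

Who may Ingrid convince the curator to believe that the researcher would think ___ may publish the report with so little warning?

Before movement: Ingrid may convince the curator to believe that the researcher would think who may publish the report with so little warning.
'who' functions as the subject of the clause embedded under 'think'. The gap is right after 'think'.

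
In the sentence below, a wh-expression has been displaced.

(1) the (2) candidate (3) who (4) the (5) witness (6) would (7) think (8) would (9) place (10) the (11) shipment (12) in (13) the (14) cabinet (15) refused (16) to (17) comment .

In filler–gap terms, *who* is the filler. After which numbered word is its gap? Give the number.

7

The filler 'who' is interpreted as the subject of the clause embedded under 'think'. Wh-movement fronts it, leaving a gap right after 'think':
The candidate who the witness would think ___ would place the shipment in the cabinet refused to comment.
'think' is word 7.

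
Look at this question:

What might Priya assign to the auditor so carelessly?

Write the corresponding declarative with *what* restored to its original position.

'what' functions as the direct object of 'assign'. Wh-movement fronts it, leaving a gap right after 'assign':
What might Priya assign ___ to the auditor so carelessly?

Priya might assign what to the auditor so carelessly.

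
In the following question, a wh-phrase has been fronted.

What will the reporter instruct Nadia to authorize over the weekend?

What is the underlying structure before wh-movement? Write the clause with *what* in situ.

'what' functions as the direct object of 'authorize'. Fronting leaves a gap immediately after 'authorize':
What will the reporter instruct Nadia to authorize ___ over the weekend?

The reporter will instruct Nadia to authorize what over the weekend.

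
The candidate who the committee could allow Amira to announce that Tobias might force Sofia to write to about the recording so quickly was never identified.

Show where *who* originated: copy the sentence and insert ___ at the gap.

The candidate who the committee could allow Amira to announce that Tobias might force Sofia to write to ___ about the recording so quickly was never identified.

'who' is the object of the preposition 'to'. The gap is right after 'to'.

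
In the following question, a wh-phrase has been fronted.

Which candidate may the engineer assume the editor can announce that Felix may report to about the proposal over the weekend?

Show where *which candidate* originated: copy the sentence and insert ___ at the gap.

Which candidate may the engineer assume the editor can announce that Felix may report to ___ about the proposal over the weekend?

Pre-movement form: The engineer may assume the editor can announce that Felix may report to which candidate about the proposal over the weekend.
The filler 'which candidate' is interpreted as the object of the preposition 'to'. The gap is right after 'to'.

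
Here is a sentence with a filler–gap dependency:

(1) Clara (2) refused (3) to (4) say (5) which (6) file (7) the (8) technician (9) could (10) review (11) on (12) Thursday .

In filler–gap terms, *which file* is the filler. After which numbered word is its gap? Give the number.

Underlying clause: The technician could review which file on Thursday.
'which file' is the direct object of 'review'. Fronting leaves a gap immediately after 'review':
Clara refused to say which file the technician could review ___ on Thursday.
'review' is word 10.

10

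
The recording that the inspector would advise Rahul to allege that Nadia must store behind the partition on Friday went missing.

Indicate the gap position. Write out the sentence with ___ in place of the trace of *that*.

The recording that the inspector would advise Rahul to allege that Nadia must store ___ behind the partition on Friday went missing.

The filler 'that' is interpreted as the direct object of 'store'. The gap is right after 'store'.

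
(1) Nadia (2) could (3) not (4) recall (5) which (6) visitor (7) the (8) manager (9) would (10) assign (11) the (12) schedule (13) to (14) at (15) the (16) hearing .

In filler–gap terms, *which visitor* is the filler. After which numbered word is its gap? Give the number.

13

Before movement: The manager would assign the schedule to which visitor at the hearing.
'which visitor' functions as the object of the preposition 'to' (recipient of 'assign'). Wh-movement fronts it, leaving a gap right after 'to':
Nadia could not recall which visitor the manager would assign the schedule to ___ at the hearing.
'to' is word 13.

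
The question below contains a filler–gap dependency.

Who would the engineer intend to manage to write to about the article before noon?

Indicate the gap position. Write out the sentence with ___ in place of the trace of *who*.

Who would the engineer intend to manage to write to ___ about the article before noon?

Underlying clause: The engineer would intend to manage to write to who about the article before noon.
The filler 'who' is interpreted as the object of the preposition 'to'. The gap is right after 'to'.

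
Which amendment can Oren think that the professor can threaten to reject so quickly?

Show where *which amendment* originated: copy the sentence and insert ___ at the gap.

Which amendment can Oren think that the professor can threaten to reject ___ so quickly?

In situ: Oren can think that the professor can threaten to reject which amendment so quickly.
'which amendment' functions as the direct object of 'reject'. The gap is right after 'reject'.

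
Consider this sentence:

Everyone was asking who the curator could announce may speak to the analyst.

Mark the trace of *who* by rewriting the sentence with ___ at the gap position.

Underlying clause: The curator could announce who may speak to the analyst.
The filler 'who' is interpreted as the subject of the clause embedded under 'announce'. The gap is right after 'announce'.

Everyone was asking who the curator could announce ___ may speak to the analyst.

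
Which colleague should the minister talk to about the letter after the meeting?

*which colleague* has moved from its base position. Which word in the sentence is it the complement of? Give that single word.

In situ: The minister should talk to which colleague about the letter after the meeting.
'which colleague' functions as the object of the preposition 'to'. Wh-movement fronts it, leaving a gap right after 'to':
Which colleague should the minister talk to ___ about the letter after the meeting?

to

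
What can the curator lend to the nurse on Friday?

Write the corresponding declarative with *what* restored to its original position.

The filler 'what' is interpreted as the direct object of 'lend'. Fronting leaves a gap immediately after 'lend':
What can the curator lend ___ to the nurse on Friday?

The curator can lend what to the nurse on Friday.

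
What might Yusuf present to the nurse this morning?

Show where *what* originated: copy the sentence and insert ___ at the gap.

What might Yusuf present ___ to the nurse this morning?

Underlying clause: Yusuf might present what to the nurse this morning.
'what' functions as the direct object of 'present'. The gap is right after 'present'.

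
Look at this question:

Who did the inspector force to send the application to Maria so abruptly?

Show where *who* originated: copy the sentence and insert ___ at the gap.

Pre-movement form: The inspector did force who to send the application to Maria so abruptly.
'who' is the direct object of 'force'. The gap is right after 'force'.

Who did the inspector force ___ to send the application to Maria so abruptly?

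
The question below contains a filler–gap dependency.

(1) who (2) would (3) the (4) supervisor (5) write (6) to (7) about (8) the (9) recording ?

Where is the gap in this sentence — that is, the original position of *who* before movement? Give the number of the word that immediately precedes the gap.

Underlying clause: The supervisor would write to who about the recording.
'who' functions as the object of the preposition 'to'. It moves to the left edge, and the trace sits right after 'to':
Who would the supervisor write to ___ about the recording?
'to' is word 6.

6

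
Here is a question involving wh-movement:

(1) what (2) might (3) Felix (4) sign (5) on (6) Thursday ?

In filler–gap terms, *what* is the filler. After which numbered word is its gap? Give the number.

4

In situ: Felix might sign what on Thursday.
'what' is the direct object of 'sign'. Wh-movement fronts it, leaving a gap right after 'sign':
What might Felix sign ___ on Thursday?
'sign' is word 4.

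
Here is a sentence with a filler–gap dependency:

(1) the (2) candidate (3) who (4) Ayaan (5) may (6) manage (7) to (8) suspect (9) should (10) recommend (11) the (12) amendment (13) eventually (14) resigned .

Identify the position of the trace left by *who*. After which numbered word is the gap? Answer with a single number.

8

The filler 'who' is interpreted as the subject of the clause embedded under 'suspect'. It moves to the left edge, and the trace sits right after 'suspect':
The candidate who Ayaan may manage to suspect ___ should recommend the amendment eventually resigned.
'suspect' is word 8.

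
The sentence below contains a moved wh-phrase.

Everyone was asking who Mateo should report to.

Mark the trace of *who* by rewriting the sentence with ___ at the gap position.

Everyone was asking who Mateo should report to ___.

Underlying clause: Mateo should report to who.
'who' functions as the object of the preposition 'to'. The gap is right after 'to'.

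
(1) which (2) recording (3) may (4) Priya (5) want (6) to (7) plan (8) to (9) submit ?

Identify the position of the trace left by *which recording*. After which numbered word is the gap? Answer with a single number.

9

Pre-movement form: Priya may want to plan to submit which recording.
'which recording' functions as the direct object of 'submit'. Wh-movement fronts it, leaving a gap right after 'submit':
Which recording may Priya want to plan to submit ___?
'submit' is word 9.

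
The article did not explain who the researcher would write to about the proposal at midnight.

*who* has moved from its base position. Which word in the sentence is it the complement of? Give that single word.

to

Underlying clause: The researcher would write to who about the proposal at midnight.
The filler 'who' is interpreted as the object of the preposition 'to'. Wh-movement fronts it, leaving a gap right after 'to':
The article did not explain who the researcher would write to ___ about the proposal at midnight.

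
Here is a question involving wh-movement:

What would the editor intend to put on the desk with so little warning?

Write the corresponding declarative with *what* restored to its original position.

The editor would intend to put what on the desk with so little warning.

'what' is the direct object of 'put'. It moves to the left edge, and the trace sits right after 'put':
What would the editor intend to put ___ on the desk with so little warning?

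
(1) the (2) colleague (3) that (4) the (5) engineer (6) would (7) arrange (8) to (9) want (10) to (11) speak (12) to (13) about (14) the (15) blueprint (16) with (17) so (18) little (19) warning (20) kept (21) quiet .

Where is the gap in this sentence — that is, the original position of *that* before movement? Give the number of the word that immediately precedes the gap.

12

The filler 'that' is interpreted as the object of the preposition 'to'. Wh-movement fronts it, leaving a gap right after 'to':
The colleague that the engineer would arrange to want to speak to ___ about the blueprint with so little warning kept quiet.
'to' is word 12.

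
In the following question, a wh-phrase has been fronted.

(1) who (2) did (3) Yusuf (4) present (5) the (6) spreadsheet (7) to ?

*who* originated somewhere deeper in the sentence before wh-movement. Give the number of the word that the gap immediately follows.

Pre-movement form: Yusuf did present the spreadsheet to who.
'who' functions as the object of the preposition 'to' (recipient of 'present'). Wh-movement fronts it, leaving a gap right after 'to':
Who did Yusuf present the spreadsheet to ___?
'to' is word 7.

7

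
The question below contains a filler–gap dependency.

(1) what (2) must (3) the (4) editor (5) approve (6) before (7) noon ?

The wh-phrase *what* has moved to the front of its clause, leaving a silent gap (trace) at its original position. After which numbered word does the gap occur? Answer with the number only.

Before movement: The editor must approve what before noon.
The filler 'what' is interpreted as the direct object of 'approve'. Fronting leaves a gap immediately after 'approve':
What must the editor approve ___ before noon?
'approve' is word 5.

5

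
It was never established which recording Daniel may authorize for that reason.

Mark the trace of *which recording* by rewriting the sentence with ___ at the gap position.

Pre-movement form: Daniel may authorize which recording for that reason.
'which recording' functions as the direct object of 'authorize'. The gap is right after 'authorize'.

It was never established which recording Daniel may authorize ___ for that reason.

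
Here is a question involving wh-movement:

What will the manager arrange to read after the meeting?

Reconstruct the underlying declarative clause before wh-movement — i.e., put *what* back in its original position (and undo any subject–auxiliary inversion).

'what' is the direct object of 'read'. Fronting leaves a gap immediately after 'read':
What will the manager arrange to read ___ after the meeting?

The manager will arrange to read what after the meeting.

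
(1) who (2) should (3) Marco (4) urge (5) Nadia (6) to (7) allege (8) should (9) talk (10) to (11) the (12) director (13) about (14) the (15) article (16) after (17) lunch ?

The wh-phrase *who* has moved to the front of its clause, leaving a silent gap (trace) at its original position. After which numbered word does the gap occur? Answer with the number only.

7

Before movement: Marco should urge Nadia to allege who should talk to the director about the article after lunch.
The filler 'who' is interpreted as the subject of the clause embedded under 'allege'. Fronting leaves a gap immediately after 'allege':
Who should Marco urge Nadia to allege ___ should talk to the director about the article after lunch?
'allege' is word 7.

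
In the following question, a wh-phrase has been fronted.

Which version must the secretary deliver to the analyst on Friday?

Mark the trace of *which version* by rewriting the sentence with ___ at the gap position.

Which version must the secretary deliver ___ to the analyst on Friday?

Pre-movement form: The secretary must deliver which version to the analyst on Friday.
The filler 'which version' is interpreted as the direct object of 'deliver'. The gap is right after 'deliver'.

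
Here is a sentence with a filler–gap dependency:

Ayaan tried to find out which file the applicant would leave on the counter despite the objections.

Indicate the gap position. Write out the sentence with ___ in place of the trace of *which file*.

Ayaan tried to find out which file the applicant would leave ___ on the counter despite the objections.

In situ: The applicant would leave which file on the counter despite the objections.
'which file' functions as the direct object of 'leave'. The gap is right after 'leave'.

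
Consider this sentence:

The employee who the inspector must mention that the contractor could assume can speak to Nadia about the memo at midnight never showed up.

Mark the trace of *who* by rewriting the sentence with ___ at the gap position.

The filler 'who' is interpreted as the subject of the clause embedded under 'assume'. The gap is right after 'assume'.

The employee who the inspector must mention that the contractor could assume ___ can speak to Nadia about the memo at midnight never showed up.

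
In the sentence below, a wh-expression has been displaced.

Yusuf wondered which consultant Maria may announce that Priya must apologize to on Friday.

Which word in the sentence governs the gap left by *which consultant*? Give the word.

Underlying clause: Maria may announce that Priya must apologize to which consultant on Friday.
The filler 'which consultant' is interpreted as the object of the preposition 'to'. Fronting leaves a gap immediately after 'to':
Yusuf wondered which consultant Maria may announce that Priya must apologize to ___ on Friday.

to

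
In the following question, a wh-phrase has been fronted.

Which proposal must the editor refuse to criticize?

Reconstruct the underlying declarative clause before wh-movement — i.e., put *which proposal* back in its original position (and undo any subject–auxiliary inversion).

'which proposal' is the direct object of 'criticize'. Fronting leaves a gap immediately after 'criticize':
Which proposal must the editor refuse to criticize ___?

The editor must refuse to criticize which proposal.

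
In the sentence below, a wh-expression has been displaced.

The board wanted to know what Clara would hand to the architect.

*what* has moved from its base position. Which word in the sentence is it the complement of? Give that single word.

hand

Underlying clause: Clara would hand what to the architect.
The filler 'what' is interpreted as the direct object of 'hand'. Wh-movement fronts it, leaving a gap right after 'hand':
The board wanted to know what Clara would hand ___ to the architect.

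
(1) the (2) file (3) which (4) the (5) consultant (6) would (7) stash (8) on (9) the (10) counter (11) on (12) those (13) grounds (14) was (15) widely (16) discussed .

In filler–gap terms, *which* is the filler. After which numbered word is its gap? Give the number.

The filler 'which' is interpreted as the direct object of 'stash'. Fronting leaves a gap immediately after 'stash':
The file which the consultant would stash ___ on the counter on those grounds was widely discussed.
'stash' is word 7.

7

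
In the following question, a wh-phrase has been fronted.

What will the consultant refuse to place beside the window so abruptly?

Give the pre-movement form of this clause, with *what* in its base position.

The consultant will refuse to place what beside the window so abruptly.

The filler 'what' is interpreted as the direct object of 'place'. It moves to the left edge, and the trace sits right after 'place':
What will the consultant refuse to place ___ beside the window so abruptly?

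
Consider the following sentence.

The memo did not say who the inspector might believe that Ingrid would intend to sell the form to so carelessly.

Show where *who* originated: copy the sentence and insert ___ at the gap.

In situ: The inspector might believe that Ingrid would intend to sell the form to who so carelessly.
'who' is the object of the preposition 'to' (recipient of 'sell'). The gap is right after 'to'.

The memo did not say who the inspector might believe that Ingrid would intend to sell the form to ___ so carelessly.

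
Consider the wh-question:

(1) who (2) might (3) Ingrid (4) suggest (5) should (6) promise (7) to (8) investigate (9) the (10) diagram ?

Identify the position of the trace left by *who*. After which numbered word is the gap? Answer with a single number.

4

In situ: Ingrid might suggest who should promise to investigate the diagram.
'who' is the subject of the clause embedded under 'suggest'. Wh-movement fronts it, leaving a gap right after 'suggest':
Who might Ingrid suggest ___ should promise to investigate the diagram?
'suggest' is word 4.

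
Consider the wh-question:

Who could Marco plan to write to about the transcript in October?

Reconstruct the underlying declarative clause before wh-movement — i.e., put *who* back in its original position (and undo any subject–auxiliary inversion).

Marco could plan to write to who about the transcript in October.

'who' is the object of the preposition 'to'. It moves to the left edge, and the trace sits right after 'to':
Who could Marco plan to write to ___ about the transcript in October?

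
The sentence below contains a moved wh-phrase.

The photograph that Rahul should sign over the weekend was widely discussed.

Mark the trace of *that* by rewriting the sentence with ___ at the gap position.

The photograph that Rahul should sign ___ over the weekend was widely discussed.

'that' functions as the direct object of 'sign'. The gap is right after 'sign'.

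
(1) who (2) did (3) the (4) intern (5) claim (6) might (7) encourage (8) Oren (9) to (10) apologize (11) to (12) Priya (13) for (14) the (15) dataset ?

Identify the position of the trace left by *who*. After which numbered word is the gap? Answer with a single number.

5

Pre-movement form: The intern did claim who might encourage Oren to apologize to Priya for the dataset.
'who' functions as the subject of the clause embedded under 'claim'. Wh-movement fronts it, leaving a gap right after 'claim':
Who did the intern claim ___ might encourage Oren to apologize to Priya for the dataset?
'claim' is word 5.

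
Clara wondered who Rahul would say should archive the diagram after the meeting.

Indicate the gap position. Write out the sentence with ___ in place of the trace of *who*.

In situ: Rahul would say who should archive the diagram after the meeting.
'who' is the subject of the clause embedded under 'say'. The gap is right after 'say'.

Clara wondered who Rahul would say ___ should archive the diagram after the meeting.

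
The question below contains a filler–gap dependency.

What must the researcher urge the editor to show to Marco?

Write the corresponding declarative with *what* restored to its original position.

The filler 'what' is interpreted as the direct object of 'show'. Wh-movement fronts it, leaving a gap right after 'show':
What must the researcher urge the editor to show ___ to Marco?

The researcher must urge the editor to show what to Marco.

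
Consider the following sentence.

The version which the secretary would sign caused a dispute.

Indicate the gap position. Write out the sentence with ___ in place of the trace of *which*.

'which' is the direct object of 'sign'. The gap is right after 'sign'.

The version which the secretary would sign ___ caused a dispute.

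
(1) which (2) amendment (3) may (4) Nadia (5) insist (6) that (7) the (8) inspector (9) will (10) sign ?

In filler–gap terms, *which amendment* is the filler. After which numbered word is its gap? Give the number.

10

Underlying clause: Nadia may insist that the inspector will sign which amendment.
'which amendment' functions as the direct object of 'sign'. Wh-movement fronts it, leaving a gap right after 'sign':
Which amendment may Nadia insist that the inspector will sign ___?
'sign' is word 10.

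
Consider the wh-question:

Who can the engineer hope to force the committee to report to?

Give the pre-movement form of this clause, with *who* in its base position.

'who' functions as the object of the preposition 'to'. Wh-movement fronts it, leaving a gap right after 'to':
Who can the engineer hope to force the committee to report to ___?

The engineer can hope to force the committee to report to who.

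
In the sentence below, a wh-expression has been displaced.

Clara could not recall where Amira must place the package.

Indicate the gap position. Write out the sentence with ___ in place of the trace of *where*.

Clara could not recall where Amira must place the package ___.

Underlying clause: Amira must place the package where.
The filler 'where' is interpreted as the locative complement of 'place'. The gap is right after 'package'.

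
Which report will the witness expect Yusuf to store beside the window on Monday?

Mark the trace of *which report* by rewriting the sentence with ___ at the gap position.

Pre-movement form: The witness will expect Yusuf to store which report beside the window on Monday.
'which report' functions as the direct object of 'store'. The gap is right after 'store'.

Which report will the witness expect Yusuf to store ___ beside the window on Monday?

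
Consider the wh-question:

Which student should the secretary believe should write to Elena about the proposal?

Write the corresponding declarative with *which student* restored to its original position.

The secretary should believe which student should write to Elena about the proposal.

The filler 'which student' is interpreted as the subject of the clause embedded under 'believe'. It moves to the left edge, and the trace sits right after 'believe':
Which student should the secretary believe ___ should write to Elena about the proposal?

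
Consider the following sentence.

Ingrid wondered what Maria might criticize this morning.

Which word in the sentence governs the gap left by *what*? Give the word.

criticize

Pre-movement form: Maria might criticize what this morning.
'what' functions as the direct object of 'criticize'. It moves to the left edge, and the trace sits right after 'criticize':
Ingrid wondered what Maria might criticize ___ this morning.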